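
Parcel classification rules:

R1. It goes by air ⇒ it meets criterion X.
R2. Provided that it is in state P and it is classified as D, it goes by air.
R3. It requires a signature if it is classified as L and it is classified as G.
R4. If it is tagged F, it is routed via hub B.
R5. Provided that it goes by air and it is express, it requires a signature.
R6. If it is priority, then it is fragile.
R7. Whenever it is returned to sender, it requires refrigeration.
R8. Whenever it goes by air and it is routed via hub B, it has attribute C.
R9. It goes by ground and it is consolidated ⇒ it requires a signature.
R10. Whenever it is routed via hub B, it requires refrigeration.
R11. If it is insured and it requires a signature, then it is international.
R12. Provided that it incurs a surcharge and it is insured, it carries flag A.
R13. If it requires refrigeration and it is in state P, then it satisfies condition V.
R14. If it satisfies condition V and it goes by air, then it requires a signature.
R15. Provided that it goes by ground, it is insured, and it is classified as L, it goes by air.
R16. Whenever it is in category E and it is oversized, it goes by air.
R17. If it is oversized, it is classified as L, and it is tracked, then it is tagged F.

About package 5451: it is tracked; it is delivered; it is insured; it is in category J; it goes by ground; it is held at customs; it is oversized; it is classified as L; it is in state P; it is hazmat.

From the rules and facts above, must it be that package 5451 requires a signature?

By R15 (it goes by ground, it is insured, it is classified as L): it goes by air.
By R17 (it is oversized, it is classified as L, it is tracked): it is tagged F.
By R4 (it is tagged F): it is routed via hub B.
By R10 (it is routed via hub B): it requires refrigeration.
By R13 (it requires refrigeration, it is in state P): it satisfies condition V.
By R14 (it satisfies condition V, it goes by air): it requires a signature.

Yes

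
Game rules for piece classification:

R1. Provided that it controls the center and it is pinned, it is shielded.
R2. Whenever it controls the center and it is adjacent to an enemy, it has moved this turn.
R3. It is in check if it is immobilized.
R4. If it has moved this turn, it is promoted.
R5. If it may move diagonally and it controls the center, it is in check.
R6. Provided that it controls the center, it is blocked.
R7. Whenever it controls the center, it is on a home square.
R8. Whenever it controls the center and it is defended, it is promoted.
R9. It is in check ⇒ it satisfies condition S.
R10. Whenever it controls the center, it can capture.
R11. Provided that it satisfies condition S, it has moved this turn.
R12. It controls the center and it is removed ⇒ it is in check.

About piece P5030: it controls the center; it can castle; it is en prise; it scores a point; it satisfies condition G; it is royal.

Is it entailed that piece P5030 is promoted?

Forward chaining from the given facts derives: is blocked, is on a home square, can capture.
Rules concluding "it is promoted": R4 needs "it has moved this turn"; R8 needs "it is defended" — none of these are established.

No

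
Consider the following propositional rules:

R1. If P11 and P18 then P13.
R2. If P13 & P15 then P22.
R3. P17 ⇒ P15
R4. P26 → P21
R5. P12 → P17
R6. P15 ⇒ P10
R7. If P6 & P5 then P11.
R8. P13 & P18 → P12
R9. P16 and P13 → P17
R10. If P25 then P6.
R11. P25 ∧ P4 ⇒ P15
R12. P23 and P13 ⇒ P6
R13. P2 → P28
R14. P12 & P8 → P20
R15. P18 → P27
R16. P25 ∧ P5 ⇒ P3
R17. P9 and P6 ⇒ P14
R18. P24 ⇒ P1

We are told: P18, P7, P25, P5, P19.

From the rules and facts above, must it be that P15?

P6  (by R10: P25)
P11  (by R7: P6, P5)
P13  (by R1: P11, P18)
P12  (by R8: P13, P18)
P17  (by R5: P12)
P15  (by R3: P17)

Yes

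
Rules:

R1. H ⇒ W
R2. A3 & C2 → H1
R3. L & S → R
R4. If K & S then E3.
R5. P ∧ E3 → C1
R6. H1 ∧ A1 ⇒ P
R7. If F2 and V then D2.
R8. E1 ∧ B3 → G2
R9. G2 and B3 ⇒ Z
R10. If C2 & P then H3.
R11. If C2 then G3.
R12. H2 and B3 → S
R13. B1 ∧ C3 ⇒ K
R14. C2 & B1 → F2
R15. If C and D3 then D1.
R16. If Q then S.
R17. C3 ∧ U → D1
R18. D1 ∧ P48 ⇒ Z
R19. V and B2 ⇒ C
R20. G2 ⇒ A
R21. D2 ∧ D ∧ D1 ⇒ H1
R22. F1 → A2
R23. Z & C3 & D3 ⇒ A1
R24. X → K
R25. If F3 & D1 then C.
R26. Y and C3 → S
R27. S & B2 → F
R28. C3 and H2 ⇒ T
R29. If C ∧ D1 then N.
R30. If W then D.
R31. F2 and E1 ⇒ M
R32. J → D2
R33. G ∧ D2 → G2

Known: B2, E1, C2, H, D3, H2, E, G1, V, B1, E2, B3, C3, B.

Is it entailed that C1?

Yes

W  (by R1: H)
G2  (by R8: E1, B3)
Z  (by R9: G2, B3)
S  (by R12: H2, B3)
K  (by R13: B1, C3)
F2  (by R14: C2, B1)
C  (by R19: V, B2)
A1  (by R23: Z, C3, D3)
D  (by R30: W)
E3  (by R4: K, S)
D2  (by R7: F2, V)
D1  (by R15: C, D3)
H1  (by R21: D2, D, D1)
P  (by R6: H1, A1)
C1  (by R5: P, E3)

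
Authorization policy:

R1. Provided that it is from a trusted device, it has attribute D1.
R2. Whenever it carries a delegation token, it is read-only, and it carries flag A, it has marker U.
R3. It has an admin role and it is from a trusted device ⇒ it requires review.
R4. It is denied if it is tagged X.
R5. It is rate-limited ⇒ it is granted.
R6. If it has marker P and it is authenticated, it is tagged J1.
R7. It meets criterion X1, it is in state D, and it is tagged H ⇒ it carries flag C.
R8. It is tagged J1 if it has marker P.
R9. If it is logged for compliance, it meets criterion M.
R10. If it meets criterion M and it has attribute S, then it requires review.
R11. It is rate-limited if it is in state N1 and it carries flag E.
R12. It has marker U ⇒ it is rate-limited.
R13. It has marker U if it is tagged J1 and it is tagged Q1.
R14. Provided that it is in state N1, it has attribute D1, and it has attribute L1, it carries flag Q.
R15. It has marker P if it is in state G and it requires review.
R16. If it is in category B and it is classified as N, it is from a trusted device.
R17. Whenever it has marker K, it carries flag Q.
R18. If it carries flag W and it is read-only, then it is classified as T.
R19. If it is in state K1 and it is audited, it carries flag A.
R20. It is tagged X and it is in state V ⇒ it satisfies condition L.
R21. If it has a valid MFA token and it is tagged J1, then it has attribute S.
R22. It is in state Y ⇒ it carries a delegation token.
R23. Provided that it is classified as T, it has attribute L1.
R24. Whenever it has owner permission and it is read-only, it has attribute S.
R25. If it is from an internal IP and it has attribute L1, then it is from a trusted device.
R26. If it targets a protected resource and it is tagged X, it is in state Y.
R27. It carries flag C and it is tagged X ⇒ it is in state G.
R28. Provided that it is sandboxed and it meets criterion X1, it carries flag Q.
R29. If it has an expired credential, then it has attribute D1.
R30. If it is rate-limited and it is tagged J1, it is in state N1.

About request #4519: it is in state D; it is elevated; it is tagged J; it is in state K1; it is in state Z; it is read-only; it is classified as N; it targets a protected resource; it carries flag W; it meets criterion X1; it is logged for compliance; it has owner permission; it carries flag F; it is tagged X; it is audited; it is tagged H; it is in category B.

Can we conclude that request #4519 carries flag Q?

By R7 (it meets criterion X1, it is in state D, it is tagged H): it carries flag C.
By R9 (it is logged for compliance): it meets criterion M.
By R16 (it is in category B, it is classified as N): it is from a trusted device.
By R18 (it carries flag W, it is read-only): it is classified as T.
By R19 (it is in state K1, it is audited): it carries flag A.
By R23 (it is classified as T): it has attribute L1.
By R24 (it has owner permission, it is read-only): it has attribute S.
By R26 (it targets a protected resource, it is tagged X): it is in state Y.
By R27 (it carries flag C, it is tagged X): it is in state G.
By R1 (it is from a trusted device): it has attribute D1.
By R10 (it meets criterion M, it has attribute S): it requires review.
By R15 (it is in state G, it requires review): it has marker P.
By R22 (it is in state Y): it carries a delegation token.
By R2 (it carries a delegation token, it is read-only, it carries flag A): it has marker U.
By R8 (it has marker P): it is tagged J1.
By R12 (it has marker U): it is rate-limited.
By R30 (it is rate-limited, it is tagged J1): it is in state N1.
By R14 (it is in state N1, it has attribute D1, it has attribute L1): it carries flag Q.

Yes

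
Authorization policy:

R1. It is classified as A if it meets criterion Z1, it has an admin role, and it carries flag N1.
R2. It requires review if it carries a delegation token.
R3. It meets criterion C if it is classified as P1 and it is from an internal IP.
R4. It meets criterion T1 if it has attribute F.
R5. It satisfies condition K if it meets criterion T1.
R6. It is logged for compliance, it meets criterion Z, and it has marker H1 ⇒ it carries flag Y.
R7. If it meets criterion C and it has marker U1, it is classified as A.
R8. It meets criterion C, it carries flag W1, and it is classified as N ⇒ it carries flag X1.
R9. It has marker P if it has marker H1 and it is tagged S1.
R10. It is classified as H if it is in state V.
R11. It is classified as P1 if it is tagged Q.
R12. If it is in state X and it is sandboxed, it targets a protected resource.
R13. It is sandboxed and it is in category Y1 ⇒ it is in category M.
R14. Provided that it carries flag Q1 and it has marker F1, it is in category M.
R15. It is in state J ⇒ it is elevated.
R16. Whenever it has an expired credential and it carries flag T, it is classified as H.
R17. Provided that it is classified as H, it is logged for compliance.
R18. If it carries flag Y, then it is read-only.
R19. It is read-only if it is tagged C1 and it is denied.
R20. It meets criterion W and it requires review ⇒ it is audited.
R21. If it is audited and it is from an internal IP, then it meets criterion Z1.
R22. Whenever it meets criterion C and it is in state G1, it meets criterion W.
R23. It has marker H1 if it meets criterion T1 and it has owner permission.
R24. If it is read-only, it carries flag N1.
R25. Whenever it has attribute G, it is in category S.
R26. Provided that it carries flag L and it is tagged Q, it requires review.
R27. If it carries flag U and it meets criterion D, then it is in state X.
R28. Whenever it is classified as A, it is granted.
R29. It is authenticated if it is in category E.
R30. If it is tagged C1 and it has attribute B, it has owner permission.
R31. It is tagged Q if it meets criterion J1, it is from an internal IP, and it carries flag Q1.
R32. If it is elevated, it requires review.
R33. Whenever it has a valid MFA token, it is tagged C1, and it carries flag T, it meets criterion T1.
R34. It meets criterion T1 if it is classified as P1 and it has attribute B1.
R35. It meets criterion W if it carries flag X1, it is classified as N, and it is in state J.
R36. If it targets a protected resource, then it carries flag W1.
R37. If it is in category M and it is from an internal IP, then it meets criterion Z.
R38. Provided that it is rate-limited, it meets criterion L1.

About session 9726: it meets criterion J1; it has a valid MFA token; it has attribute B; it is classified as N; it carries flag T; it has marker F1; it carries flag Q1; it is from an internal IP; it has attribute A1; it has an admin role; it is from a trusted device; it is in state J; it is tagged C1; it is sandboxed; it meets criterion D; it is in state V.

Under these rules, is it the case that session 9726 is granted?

Forward chaining from the given facts derives: is classified as H, is in category M, is elevated, is logged for compliance, has owner permission, is tagged Q, requires review, meets criterion T1, meets criterion Z, satisfies condition K, is classified as P1, has marker H1, meets criterion C, carries flag Y, is read-only, carries flag N1.
The only rule concluding "it is granted" is R28, which needs "it is classified as A"; that is never established.

No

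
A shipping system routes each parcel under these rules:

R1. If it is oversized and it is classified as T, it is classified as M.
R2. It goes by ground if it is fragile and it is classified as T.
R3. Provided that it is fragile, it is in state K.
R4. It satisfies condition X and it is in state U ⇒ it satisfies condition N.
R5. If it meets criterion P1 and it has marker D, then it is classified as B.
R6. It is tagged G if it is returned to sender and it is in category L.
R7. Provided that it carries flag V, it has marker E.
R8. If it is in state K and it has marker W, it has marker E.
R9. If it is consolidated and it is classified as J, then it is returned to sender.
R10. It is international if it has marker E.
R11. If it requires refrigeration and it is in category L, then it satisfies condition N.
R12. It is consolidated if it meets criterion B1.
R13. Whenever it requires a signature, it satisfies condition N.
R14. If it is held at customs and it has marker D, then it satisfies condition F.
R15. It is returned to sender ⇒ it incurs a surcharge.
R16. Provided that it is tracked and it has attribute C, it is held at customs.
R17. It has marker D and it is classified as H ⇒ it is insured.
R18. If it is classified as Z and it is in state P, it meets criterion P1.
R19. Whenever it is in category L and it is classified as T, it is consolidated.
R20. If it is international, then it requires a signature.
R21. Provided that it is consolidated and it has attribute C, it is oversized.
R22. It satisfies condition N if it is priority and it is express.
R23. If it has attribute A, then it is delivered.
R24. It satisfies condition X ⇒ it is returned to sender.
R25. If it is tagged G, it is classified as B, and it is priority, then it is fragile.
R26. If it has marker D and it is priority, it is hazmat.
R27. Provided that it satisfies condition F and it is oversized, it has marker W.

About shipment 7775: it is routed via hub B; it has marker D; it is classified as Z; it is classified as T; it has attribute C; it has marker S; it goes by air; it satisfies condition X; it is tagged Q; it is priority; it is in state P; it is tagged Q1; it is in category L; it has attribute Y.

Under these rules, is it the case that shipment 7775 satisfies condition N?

Forward chaining from the given facts derives: meets criterion P1, is consolidated, is oversized, is returned to sender, is hazmat, is classified as M, is classified as B, is tagged G, incurs a surcharge, is fragile, goes by ground, is in state K.
Rules concluding "it satisfies condition N": R4 needs "it is in state U"; R11 needs "it requires refrigeration"; R13 needs "it requires a signature"; R22 needs "it is express" — none of these are established.

No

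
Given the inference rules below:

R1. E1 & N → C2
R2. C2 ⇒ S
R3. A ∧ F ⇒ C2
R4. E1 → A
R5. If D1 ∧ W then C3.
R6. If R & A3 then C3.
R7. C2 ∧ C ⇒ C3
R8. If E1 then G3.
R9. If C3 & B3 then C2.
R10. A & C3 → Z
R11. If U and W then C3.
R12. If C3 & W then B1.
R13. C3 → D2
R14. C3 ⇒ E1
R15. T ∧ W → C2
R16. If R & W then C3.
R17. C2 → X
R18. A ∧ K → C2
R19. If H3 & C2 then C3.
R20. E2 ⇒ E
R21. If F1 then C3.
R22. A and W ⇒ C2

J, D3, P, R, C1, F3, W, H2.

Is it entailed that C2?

Yes

C3  (by R16: R, W)
E1  (by R14: C3)
A  (by R4: E1)
C2  (by R22: A, W)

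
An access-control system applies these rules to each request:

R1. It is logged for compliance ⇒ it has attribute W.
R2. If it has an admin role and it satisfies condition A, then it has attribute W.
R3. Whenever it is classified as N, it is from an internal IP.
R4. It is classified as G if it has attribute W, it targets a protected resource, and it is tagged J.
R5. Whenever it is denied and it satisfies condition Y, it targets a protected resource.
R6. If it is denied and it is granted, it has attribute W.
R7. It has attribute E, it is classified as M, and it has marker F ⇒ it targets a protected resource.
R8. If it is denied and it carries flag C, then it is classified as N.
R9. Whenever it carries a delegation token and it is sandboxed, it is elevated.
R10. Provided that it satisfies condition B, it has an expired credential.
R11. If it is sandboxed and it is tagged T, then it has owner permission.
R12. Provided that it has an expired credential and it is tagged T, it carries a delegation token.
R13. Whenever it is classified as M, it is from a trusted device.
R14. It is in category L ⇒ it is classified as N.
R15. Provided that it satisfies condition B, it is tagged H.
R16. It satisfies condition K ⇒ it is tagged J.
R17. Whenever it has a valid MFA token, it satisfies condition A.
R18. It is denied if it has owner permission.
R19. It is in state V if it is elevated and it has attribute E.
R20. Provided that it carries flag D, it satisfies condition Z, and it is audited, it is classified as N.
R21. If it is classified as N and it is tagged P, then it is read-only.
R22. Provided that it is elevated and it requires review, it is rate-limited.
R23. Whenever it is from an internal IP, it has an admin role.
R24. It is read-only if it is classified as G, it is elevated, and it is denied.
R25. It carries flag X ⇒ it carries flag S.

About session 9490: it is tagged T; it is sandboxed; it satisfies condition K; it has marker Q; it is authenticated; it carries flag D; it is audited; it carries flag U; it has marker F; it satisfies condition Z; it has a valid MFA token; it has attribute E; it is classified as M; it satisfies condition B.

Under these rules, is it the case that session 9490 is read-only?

By R7 (it has attribute E, it is classified as M, it has marker F): it targets a protected resource.
By R10 (it satisfies condition B): it has an expired credential.
By R11 (it is sandboxed, it is tagged T): it has owner permission.
By R12 (it has an expired credential, it is tagged T): it carries a delegation token.
By R16 (it satisfies condition K): it is tagged J.
By R17 (it has a valid MFA token): it satisfies condition A.
By R18 (it has owner permission): it is denied.
By R20 (it carries flag D, it satisfies condition Z, it is audited): it is classified as N.
By R3 (it is classified as N): it is from an internal IP.
By R9 (it carries a delegation token, it is sandboxed): it is elevated.
By R23 (it is from an internal IP): it has an admin role.
By R2 (it has an admin role, it satisfies condition A): it has attribute W.
By R4 (it has attribute W, it targets a protected resource, it is tagged J): it is classified as G.
By R24 (it is classified as G, it is elevated, it is denied): it is read-only.

Yes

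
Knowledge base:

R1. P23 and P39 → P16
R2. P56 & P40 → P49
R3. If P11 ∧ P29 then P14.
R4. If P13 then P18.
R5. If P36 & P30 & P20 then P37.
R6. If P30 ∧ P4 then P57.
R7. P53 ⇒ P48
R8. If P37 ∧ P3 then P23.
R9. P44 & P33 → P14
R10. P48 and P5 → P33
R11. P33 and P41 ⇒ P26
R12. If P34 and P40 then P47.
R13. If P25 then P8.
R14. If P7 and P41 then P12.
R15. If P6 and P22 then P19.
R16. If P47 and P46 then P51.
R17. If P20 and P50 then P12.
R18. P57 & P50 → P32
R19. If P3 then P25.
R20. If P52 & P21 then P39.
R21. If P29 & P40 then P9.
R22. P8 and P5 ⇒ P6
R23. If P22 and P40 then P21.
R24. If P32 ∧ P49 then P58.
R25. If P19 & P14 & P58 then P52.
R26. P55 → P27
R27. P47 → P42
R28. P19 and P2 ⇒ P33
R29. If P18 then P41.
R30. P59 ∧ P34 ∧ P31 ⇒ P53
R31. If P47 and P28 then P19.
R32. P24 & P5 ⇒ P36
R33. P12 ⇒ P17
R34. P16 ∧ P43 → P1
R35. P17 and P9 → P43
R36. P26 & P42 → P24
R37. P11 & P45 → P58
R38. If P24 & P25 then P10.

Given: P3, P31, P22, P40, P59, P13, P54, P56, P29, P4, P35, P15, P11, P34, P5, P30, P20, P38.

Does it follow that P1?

No

Forward chaining from the given facts derives: P49, P14, P18, P57, P47, P25, P9, P21, P42, P41, P53, P48, P33, P26, P8, P6, P24, P10, P19, P36, P37, P23.
The only rule concluding P1 is R34, which needs P16; that is never established.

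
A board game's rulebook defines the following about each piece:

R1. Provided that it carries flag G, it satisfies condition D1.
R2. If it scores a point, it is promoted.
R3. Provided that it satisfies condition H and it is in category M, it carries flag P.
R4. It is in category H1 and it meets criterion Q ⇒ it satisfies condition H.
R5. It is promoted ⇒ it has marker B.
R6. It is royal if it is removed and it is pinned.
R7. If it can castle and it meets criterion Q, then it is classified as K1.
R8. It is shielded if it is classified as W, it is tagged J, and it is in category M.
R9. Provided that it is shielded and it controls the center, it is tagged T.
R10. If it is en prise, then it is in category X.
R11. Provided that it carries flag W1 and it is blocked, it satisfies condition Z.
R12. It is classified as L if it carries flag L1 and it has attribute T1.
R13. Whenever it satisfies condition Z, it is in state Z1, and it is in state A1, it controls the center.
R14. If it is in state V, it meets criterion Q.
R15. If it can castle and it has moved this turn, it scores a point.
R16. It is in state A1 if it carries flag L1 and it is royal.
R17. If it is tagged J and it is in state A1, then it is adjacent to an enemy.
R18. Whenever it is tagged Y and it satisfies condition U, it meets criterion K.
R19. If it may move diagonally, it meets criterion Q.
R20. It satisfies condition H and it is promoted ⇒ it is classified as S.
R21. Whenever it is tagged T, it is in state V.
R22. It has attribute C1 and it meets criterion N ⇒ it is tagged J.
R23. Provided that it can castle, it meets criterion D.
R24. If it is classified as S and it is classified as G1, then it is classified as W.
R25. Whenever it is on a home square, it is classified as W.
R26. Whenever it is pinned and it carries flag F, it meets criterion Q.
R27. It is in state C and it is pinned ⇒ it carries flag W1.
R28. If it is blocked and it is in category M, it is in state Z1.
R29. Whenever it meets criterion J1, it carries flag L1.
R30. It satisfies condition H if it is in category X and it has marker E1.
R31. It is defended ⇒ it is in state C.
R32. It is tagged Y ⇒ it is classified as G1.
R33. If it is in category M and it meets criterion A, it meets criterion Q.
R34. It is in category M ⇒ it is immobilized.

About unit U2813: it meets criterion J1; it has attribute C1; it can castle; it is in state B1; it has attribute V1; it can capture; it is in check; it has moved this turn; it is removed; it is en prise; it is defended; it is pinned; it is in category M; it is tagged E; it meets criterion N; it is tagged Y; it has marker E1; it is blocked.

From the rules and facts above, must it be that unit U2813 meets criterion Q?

Yes

By R6 (it is removed, it is pinned): it is royal.
By R10 (it is en prise): it is in category X.
By R15 (it can castle, it has moved this turn): it scores a point.
By R22 (it has attribute C1, it meets criterion N): it is tagged J.
By R28 (it is blocked, it is in category M): it is in state Z1.
By R29 (it meets criterion J1): it carries flag L1.
By R30 (it is in category X, it has marker E1): it satisfies condition H.
By R31 (it is defended): it is in state C.
By R32 (it is tagged Y): it is classified as G1.
By R2 (it scores a point): it is promoted.
By R16 (it carries flag L1, it is royal): it is in state A1.
By R20 (it satisfies condition H, it is promoted): it is classified as S.
By R24 (it is classified as S, it is classified as G1): it is classified as W.
By R27 (it is in state C, it is pinned): it carries flag W1.
By R8 (it is classified as W, it is tagged J, it is in category M): it is shielded.
By R11 (it carries flag W1, it is blocked): it satisfies condition Z.
By R13 (it satisfies condition Z, it is in state Z1, it is in state A1): it controls the center.
By R9 (it is shielded, it controls the center): it is tagged T.
By R21 (it is tagged T): it is in state V.
By R14 (it is in state V): it meets criterion Q.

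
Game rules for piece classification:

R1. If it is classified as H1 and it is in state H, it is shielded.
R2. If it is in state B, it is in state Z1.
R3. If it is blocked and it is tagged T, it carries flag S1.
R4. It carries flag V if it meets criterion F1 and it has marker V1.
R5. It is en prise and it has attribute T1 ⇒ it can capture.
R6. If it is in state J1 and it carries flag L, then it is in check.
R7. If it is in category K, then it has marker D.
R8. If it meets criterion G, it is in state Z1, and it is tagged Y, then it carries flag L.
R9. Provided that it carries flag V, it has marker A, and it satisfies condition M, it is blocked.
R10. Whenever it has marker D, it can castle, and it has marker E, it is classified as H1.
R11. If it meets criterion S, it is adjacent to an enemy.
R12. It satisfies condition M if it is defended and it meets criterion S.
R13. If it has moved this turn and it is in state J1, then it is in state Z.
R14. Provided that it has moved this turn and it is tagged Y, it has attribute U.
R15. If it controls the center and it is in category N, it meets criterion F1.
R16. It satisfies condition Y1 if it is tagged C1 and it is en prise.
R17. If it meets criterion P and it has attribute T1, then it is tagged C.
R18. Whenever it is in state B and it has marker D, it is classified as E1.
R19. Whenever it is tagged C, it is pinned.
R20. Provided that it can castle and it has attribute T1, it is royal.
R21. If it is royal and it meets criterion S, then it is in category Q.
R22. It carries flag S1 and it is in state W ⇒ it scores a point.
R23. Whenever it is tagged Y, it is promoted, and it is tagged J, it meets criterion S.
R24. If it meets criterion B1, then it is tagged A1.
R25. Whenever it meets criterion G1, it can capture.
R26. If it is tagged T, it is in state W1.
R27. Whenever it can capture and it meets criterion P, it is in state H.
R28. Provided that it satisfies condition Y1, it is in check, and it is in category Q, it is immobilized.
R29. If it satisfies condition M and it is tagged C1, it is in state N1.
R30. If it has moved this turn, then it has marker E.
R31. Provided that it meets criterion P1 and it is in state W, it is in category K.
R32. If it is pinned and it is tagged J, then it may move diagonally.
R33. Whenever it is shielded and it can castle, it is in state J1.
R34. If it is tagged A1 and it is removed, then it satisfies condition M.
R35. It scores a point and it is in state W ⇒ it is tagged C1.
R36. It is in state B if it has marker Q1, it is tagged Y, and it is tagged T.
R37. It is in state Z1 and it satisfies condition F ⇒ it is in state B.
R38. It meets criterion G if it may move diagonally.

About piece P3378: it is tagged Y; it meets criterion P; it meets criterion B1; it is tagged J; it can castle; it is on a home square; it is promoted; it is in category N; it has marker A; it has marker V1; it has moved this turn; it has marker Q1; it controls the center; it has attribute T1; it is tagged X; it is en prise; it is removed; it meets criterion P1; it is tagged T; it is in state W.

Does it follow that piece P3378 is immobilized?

By R5 (it is en prise, it has attribute T1): it can capture.
By R15 (it controls the center, it is in category N): it meets criterion F1.
By R17 (it meets criterion P, it has attribute T1): it is tagged C.
By R19 (it is tagged C): it is pinned.
By R20 (it can castle, it has attribute T1): it is royal.
By R23 (it is tagged Y, it is promoted, it is tagged J): it meets criterion S.
By R24 (it meets criterion B1): it is tagged A1.
By R27 (it can capture, it meets criterion P): it is in state H.
By R30 (it has moved this turn): it has marker E.
By R31 (it meets criterion P1, it is in state W): it is in category K.
By R32 (it is pinned, it is tagged J): it may move diagonally.
By R34 (it is tagged A1, it is removed): it satisfies condition M.
By R36 (it has marker Q1, it is tagged Y, it is tagged T): it is in state B.
By R38 (it may move diagonally): it meets criterion G.
By R2 (it is in state B): it is in state Z1.
By R4 (it meets criterion F1, it has marker V1): it carries flag V.
By R7 (it is in category K): it has marker D.
By R8 (it meets criterion G, it is in state Z1, it is tagged Y): it carries flag L.
By R9 (it carries flag V, it has marker A, it satisfies condition M): it is blocked.
By R10 (it has marker D, it can castle, it has marker E): it is classified as H1.
By R21 (it is royal, it meets criterion S): it is in category Q.
By R1 (it is classified as H1, it is in state H): it is shielded.
By R3 (it is blocked, it is tagged T): it carries flag S1.
By R22 (it carries flag S1, it is in state W): it scores a point.
By R33 (it is shielded, it can castle): it is in state J1.
By R35 (it scores a point, it is in state W): it is tagged C1.
By R6 (it is in state J1, it carries flag L): it is in check.
By R16 (it is tagged C1, it is en prise): it satisfies condition Y1.
By R28 (it satisfies condition Y1, it is in check, it is in category Q): it is immobilized.

Yes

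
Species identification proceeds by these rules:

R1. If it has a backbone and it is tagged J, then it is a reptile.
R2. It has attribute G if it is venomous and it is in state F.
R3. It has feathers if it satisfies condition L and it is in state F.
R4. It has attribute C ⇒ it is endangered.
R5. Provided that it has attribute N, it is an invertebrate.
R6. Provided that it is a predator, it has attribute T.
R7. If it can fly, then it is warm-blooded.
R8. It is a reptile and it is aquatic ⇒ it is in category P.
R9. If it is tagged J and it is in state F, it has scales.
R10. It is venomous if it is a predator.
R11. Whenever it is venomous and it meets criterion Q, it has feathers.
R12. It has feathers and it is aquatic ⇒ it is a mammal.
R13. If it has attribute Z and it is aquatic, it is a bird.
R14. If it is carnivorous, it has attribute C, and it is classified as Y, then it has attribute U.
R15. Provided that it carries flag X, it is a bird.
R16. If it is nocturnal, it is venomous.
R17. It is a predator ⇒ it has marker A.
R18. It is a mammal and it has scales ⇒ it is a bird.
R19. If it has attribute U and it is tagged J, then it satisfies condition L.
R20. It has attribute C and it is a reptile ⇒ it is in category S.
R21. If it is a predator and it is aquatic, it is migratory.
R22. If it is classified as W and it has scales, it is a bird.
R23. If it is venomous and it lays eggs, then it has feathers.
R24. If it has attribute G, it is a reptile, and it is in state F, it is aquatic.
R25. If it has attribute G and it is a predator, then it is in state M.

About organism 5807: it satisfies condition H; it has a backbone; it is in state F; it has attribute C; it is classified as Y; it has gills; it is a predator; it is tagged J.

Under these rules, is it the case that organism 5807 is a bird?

No

Forward chaining from the given facts derives: is a reptile, is endangered, has attribute T, has scales, is venomous, has marker A, is in category S, has attribute G, is aquatic, is in state M, is in category P, is migratory.
Rules concluding "it is a bird": R13 needs "it has attribute Z"; R15 needs "it carries flag X"; R18 needs "it is a mammal"; R22 needs "it is classified as W" — none of these are established.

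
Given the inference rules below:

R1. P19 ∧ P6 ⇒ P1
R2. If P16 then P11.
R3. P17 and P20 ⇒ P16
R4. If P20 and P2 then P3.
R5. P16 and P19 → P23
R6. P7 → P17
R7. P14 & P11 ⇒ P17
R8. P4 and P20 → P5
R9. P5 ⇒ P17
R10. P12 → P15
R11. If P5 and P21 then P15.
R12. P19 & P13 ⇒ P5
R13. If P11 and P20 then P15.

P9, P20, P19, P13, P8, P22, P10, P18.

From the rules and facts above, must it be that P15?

P5  (by R12: P19, P13)
P17  (by R9: P5)
P16  (by R3: P17, P20)
P11  (by R2: P16)
P15  (by R13: P11, P20)

Yes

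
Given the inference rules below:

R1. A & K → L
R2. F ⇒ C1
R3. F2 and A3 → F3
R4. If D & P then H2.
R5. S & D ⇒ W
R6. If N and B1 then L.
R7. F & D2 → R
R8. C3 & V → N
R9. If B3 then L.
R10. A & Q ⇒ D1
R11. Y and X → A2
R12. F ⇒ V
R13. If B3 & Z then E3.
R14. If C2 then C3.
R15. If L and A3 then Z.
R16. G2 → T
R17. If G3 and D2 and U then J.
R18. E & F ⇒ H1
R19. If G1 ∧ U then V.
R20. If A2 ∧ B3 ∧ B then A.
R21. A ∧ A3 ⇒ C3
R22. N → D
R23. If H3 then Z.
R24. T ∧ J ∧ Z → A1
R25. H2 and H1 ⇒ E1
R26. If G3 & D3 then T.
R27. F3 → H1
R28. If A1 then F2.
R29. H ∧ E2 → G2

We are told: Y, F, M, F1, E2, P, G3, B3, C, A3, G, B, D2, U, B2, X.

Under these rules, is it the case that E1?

No

Forward chaining from the given facts derives: C1, R, L, A2, V, Z, J, A, C3, N, E3, D, H2.
The only rule concluding E1 is R25, which needs H1; that is never established.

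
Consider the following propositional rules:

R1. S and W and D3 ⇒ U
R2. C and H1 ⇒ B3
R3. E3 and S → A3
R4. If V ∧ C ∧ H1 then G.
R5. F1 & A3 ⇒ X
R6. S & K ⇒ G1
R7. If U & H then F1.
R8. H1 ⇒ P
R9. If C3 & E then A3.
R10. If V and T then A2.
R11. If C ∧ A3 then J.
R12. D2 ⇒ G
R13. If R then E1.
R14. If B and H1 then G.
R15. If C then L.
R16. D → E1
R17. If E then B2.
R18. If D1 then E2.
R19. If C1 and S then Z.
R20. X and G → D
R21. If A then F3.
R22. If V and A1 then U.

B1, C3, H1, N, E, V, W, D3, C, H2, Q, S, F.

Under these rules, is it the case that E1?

No

Forward chaining from the given facts derives: U, B3, G, P, A3, J, L, B2.
Rules concluding E1: R13 needs R; R16 needs D — none of these are established.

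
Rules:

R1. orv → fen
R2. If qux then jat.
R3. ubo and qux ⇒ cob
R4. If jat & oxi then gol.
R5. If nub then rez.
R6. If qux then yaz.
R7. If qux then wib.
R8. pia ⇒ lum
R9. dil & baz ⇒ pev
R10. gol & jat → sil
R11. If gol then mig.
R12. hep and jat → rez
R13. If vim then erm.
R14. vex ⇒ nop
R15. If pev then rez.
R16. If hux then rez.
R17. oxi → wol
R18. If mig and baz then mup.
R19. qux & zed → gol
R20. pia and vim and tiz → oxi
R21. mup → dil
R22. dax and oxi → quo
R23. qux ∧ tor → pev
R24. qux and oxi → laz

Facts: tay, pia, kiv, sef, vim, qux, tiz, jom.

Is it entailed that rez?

Forward chaining from the given facts derives: jat, yaz, wib, lum, erm, oxi, laz, gol, sil, mig, wol.
Rules concluding rez: R5 needs nub; R12 needs hep; R15 needs pev; R16 needs hux — none of these are established.

No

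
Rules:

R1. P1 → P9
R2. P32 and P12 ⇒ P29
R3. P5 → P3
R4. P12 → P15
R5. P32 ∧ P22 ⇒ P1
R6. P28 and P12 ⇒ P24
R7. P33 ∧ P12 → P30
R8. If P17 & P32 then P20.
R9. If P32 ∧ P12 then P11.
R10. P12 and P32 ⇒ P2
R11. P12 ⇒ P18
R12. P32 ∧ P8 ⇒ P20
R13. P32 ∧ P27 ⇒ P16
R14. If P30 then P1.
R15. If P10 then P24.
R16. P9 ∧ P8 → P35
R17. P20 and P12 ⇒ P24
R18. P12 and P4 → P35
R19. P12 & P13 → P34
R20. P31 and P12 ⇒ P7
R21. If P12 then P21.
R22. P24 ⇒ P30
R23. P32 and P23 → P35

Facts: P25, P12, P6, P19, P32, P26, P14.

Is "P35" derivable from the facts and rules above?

Forward chaining from the given facts derives: P29, P15, P11, P2, P18, P21.
Rules concluding P35: R16 needs P9; R18 needs P4; R23 needs P23 — none of these are established.

No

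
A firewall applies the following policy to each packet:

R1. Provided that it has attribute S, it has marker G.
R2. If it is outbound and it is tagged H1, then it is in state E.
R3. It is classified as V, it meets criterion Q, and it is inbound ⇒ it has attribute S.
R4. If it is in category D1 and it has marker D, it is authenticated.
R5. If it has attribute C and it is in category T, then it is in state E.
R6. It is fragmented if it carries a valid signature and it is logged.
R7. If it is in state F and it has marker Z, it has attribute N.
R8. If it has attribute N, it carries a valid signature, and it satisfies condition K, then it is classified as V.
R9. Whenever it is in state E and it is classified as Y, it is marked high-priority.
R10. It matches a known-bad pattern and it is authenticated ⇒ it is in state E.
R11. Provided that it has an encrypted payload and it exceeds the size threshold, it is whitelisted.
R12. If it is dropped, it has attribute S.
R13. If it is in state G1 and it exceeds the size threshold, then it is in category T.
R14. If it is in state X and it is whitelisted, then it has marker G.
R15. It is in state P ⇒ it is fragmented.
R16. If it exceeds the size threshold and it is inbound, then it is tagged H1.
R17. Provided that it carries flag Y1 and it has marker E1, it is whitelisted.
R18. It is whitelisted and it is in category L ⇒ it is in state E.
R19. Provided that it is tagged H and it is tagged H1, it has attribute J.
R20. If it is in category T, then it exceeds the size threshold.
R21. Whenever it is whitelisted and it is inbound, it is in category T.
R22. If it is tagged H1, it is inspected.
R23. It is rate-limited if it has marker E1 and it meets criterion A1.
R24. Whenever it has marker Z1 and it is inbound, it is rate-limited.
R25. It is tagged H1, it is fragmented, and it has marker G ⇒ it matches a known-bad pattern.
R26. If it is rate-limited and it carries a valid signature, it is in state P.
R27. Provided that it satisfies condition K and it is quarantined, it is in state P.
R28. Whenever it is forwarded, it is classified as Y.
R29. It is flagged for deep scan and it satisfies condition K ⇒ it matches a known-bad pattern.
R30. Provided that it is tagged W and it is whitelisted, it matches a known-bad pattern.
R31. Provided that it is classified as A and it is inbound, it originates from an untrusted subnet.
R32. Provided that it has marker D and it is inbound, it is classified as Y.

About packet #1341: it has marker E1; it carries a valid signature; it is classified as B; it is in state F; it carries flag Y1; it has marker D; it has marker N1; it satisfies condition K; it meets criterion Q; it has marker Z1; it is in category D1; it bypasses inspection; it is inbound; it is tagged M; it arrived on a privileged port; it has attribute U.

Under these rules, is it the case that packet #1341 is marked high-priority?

No

Forward chaining from the given facts derives: is authenticated, is whitelisted, is in category T, is rate-limited, is in state P, is classified as Y, is fragmented, exceeds the size threshold, is tagged H1, is inspected.
The only rule concluding "it is marked high-priority" is R9, which needs "it is in state E"; that is never established.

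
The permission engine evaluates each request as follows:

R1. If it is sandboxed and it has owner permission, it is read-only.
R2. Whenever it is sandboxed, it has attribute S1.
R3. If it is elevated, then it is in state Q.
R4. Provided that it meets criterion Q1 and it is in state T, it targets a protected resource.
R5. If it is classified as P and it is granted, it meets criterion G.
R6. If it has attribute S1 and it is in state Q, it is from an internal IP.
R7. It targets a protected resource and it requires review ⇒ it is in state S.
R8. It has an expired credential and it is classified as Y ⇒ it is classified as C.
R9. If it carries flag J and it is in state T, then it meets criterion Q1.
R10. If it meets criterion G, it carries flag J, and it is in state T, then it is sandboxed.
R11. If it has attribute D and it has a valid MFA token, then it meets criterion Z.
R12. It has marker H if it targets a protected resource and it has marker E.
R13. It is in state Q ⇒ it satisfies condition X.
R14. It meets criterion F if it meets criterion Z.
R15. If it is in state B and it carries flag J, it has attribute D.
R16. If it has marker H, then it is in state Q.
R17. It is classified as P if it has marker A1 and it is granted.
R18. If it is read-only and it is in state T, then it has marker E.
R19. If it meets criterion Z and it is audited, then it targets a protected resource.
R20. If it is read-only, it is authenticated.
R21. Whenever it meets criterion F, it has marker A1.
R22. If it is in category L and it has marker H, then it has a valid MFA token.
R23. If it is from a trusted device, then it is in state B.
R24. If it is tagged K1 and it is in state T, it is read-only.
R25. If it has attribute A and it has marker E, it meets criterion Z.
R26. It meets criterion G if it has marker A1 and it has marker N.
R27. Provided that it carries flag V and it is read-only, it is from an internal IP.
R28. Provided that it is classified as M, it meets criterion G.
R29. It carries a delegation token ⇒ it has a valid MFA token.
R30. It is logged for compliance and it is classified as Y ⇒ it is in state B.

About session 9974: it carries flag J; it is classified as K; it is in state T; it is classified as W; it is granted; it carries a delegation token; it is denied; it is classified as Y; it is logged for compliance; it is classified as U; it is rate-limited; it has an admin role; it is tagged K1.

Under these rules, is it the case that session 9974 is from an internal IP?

Yes

By R9 (it carries flag J, it is in state T): it meets criterion Q1.
By R24 (it is tagged K1, it is in state T): it is read-only.
By R29 (it carries a delegation token): it has a valid MFA token.
By R30 (it is logged for compliance, it is classified as Y): it is in state B.
By R4 (it meets criterion Q1, it is in state T): it targets a protected resource.
By R15 (it is in state B, it carries flag J): it has attribute D.
By R18 (it is read-only, it is in state T): it has marker E.
By R11 (it has attribute D, it has a valid MFA token): it meets criterion Z.
By R12 (it targets a protected resource, it has marker E): it has marker H.
By R14 (it meets criterion Z): it meets criterion F.
By R16 (it has marker H): it is in state Q.
By R21 (it meets criterion F): it has marker A1.
By R17 (it has marker A1, it is granted): it is classified as P.
By R5 (it is classified as P, it is granted): it meets criterion G.
By R10 (it meets criterion G, it carries flag J, it is in state T): it is sandboxed.
By R2 (it is sandboxed): it has attribute S1.
By R6 (it has attribute S1, it is in state Q): it is from an internal IP.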